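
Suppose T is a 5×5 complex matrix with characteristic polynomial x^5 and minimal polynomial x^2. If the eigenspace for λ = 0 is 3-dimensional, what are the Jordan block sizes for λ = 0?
Block sizes for λ = 0: [2, 2, 1]

Step 1 — from the characteristic polynomial, algebraic multiplicity of λ = 0 is 5. From dim ker(T − (0)·I) = 3, there are exactly 3 Jordan blocks for λ = 0.
Step 2 — from the minimal polynomial, the factor (x − 0)^2 tells us the largest block for λ = 0 has size 2.
Step 3 — with total size 5, 3 blocks, and largest block 2, the block sizes (in nonincreasing order) are [2, 2, 1].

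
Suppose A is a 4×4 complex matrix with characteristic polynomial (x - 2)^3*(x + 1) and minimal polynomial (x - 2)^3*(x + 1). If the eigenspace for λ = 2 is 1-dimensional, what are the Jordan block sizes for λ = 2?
Block sizes for λ = 2: [3]

Step 1 — from the characteristic polynomial, algebraic multiplicity of λ = 2 is 3. From dim ker(A − (2)·I) = 1, there are exactly 1 Jordan blocks for λ = 2.
Step 2 — from the minimal polynomial, the factor (x − 2)^3 tells us the largest block for λ = 2 has size 3.
Step 3 — with total size 3, 1 blocks, and largest block 3, the block sizes (in nonincreasing order) are [3].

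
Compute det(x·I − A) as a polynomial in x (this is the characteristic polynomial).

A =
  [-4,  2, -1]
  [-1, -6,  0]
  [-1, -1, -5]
x^3 + 15*x^2 + 75*x + 125

Expanding det(x·I − A) (e.g. by cofactor expansion or by noting that A is similar to its Jordan form J, which has the same characteristic polynomial as A) gives
  χ_A(x) = x^3 + 15*x^2 + 75*x + 125
which factors as (x + 5)^3. The eigenvalues (with algebraic multiplicities) are λ = -5 with multiplicity 3.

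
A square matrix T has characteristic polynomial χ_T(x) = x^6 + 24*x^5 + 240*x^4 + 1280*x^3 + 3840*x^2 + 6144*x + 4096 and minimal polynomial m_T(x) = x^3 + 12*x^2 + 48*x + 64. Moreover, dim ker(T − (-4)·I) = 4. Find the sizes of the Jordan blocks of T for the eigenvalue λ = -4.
Block sizes for λ = -4: [3, 1, 1, 1]

Step 1 — from the characteristic polynomial, algebraic multiplicity of λ = -4 is 6. From dim ker(T − (-4)·I) = 4, there are exactly 4 Jordan blocks for λ = -4.
Step 2 — from the minimal polynomial, the factor (x + 4)^3 tells us the largest block for λ = -4 has size 3.
Step 3 — with total size 6, 4 blocks, and largest block 3, the block sizes (in nonincreasing order) are [3, 1, 1, 1].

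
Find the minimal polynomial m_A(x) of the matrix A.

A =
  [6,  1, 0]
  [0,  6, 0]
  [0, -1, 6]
x^2 - 12*x + 36

The characteristic polynomial is χ_A(x) = (x - 6)^3, so the eigenvalues are known. The minimal polynomial is
  m_A(x) = Π_λ (x − λ)^{k_λ}
where k_λ is the size of the *largest* Jordan block for λ (equivalently, the smallest k with (A − λI)^k v = 0 for every generalised eigenvector v of λ).

  λ = 6: largest Jordan block has size 2, contributing (x − 6)^2

So m_A(x) = (x - 6)^2 = x^2 - 12*x + 36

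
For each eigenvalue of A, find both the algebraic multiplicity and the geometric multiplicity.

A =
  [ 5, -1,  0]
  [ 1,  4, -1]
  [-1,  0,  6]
λ = 5: alg = 3, geom = 1

Step 1 — factor the characteristic polynomial to read off the algebraic multiplicities:
  χ_A(x) = (x - 5)^3

Step 2 — compute geometric multiplicities via the rank-nullity identity g(λ) = n − rank(A − λI):
  rank(A − (5)·I) = 2, so dim ker(A − (5)·I) = n − 2 = 1

Summary:
  λ = 5: algebraic multiplicity = 3, geometric multiplicity = 1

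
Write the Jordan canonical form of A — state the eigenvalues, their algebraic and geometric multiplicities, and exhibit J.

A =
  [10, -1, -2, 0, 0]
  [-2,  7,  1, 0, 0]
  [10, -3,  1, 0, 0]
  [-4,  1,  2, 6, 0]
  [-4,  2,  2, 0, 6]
J_3(6) ⊕ J_1(6) ⊕ J_1(6)

The characteristic polynomial is
  det(x·I − A) = x^5 - 30*x^4 + 360*x^3 - 2160*x^2 + 6480*x - 7776 = (x - 6)^5

Eigenvalues and multiplicities (the geometric multiplicity of λ is n − rank(A − λI), which equals the number of Jordan blocks for λ):
  λ = 6: algebraic multiplicity = 5, geometric multiplicity = 3

Determining the block sizes for each eigenvalue:
  λ = 6: with am = 5 and gm = 3, the partition is not yet determined (e.g. several partitions of 5 into 3 parts exist). Let N = A − (6)·I. Computing rank(N^1) = 2, rank(N^2) = 1, rank(N^3) = 0; the number of blocks of size ≥ j is rank(N^{j−1}) − rank(N^j), giving [3, 1, 1]. So we have 1 block(s) of size 3, 2 block(s) of size 1 → block sizes [3, 1, 1]

Assembling the blocks gives a Jordan form
J =
  [6, 1, 0, 0, 0]
  [0, 6, 1, 0, 0]
  [0, 0, 6, 0, 0]
  [0, 0, 0, 6, 0]
  [0, 0, 0, 0, 6]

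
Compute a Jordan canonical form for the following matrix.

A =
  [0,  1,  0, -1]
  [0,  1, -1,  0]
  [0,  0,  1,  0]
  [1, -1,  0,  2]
J_3(1) ⊕ J_1(1)

The characteristic polynomial is
  det(x·I − A) = x^4 - 4*x^3 + 6*x^2 - 4*x + 1 = (x - 1)^4

Eigenvalues and multiplicities (the geometric multiplicity of λ is n − rank(A − λI), which equals the number of Jordan blocks for λ):
  λ = 1: algebraic multiplicity = 4, geometric multiplicity = 2

Determining the block sizes for each eigenvalue:
  λ = 1: with am = 4 and gm = 2, the partition is not yet determined (e.g. several partitions of 4 into 2 parts exist). Let N = A − (1)·I. Computing rank(N^1) = 2, rank(N^2) = 1, rank(N^3) = 0; the number of blocks of size ≥ j is rank(N^{j−1}) − rank(N^j), giving [2, 1, 1]. So we have 1 block(s) of size 3, 1 block(s) of size 1 → block sizes [3, 1]

Assembling the blocks gives a Jordan form
J =
  [1, 1, 0, 0]
  [0, 1, 1, 0]
  [0, 0, 1, 0]
  [0, 0, 0, 1]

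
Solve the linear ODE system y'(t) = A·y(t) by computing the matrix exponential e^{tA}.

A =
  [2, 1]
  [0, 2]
e^{tA} =
  [exp(2*t), t*exp(2*t)]
  [0, exp(2*t)]

Strategy: write A = P · J · P⁻¹ where J is a Jordan canonical form, so e^{tA} = P · e^{tJ} · P⁻¹, and e^{tJ} can be computed block-by-block.

A has Jordan form
J =
  [2, 1]
  [0, 2]
(up to reordering of blocks).

Per-block formulas:
  For a 2×2 Jordan block J_2(2): exp(t · J_2(2)) = e^(2t)·(I + t·N), where N is the 2×2 nilpotent shift.

After assembling e^{tJ} and conjugating by P, we get:

e^{tA} =
  [exp(2*t), t*exp(2*t)]
  [0, exp(2*t)]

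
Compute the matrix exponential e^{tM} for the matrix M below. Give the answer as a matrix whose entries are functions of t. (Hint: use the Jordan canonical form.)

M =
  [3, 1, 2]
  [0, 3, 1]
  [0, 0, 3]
e^{tM} =
  [exp(3*t), t*exp(3*t), t^2*exp(3*t)/2 + 2*t*exp(3*t)]
  [0, exp(3*t), t*exp(3*t)]
  [0, 0, exp(3*t)]

Strategy: write M = P · J · P⁻¹ where J is a Jordan canonical form, so e^{tM} = P · e^{tJ} · P⁻¹, and e^{tJ} can be computed block-by-block.

M has Jordan form
J =
  [3, 1, 0]
  [0, 3, 1]
  [0, 0, 3]
(up to reordering of blocks).

Per-block formulas:
  For a 3×3 Jordan block J_3(3): exp(t · J_3(3)) = e^(3t)·(I + t·N + (t^2/2)·N^2), where N is the 3×3 nilpotent shift.

After assembling e^{tJ} and conjugating by P, we get:

e^{tM} =
  [exp(3*t), t*exp(3*t), t^2*exp(3*t)/2 + 2*t*exp(3*t)]
  [0, exp(3*t), t*exp(3*t)]
  [0, 0, exp(3*t)]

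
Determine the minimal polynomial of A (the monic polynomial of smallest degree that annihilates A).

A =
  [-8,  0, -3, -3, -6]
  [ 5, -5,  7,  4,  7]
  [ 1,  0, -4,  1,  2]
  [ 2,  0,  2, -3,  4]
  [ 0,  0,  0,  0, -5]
x^2 + 10*x + 25

The characteristic polynomial is χ_A(x) = (x + 5)^5, so the eigenvalues are known. The minimal polynomial is
  m_A(x) = Π_λ (x − λ)^{k_λ}
where k_λ is the size of the *largest* Jordan block for λ (equivalently, the smallest k with (A − λI)^k v = 0 for every generalised eigenvector v of λ).

  λ = -5: largest Jordan block has size 2, contributing (x + 5)^2

So m_A(x) = (x + 5)^2 = x^2 + 10*x + 25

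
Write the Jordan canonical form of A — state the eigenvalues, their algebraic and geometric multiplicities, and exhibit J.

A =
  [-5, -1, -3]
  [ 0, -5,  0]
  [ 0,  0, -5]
J_2(-5) ⊕ J_1(-5)

The characteristic polynomial is
  det(x·I − A) = x^3 + 15*x^2 + 75*x + 125 = (x + 5)^3

Eigenvalues and multiplicities (the geometric multiplicity of λ is n − rank(A − λI), which equals the number of Jordan blocks for λ):
  λ = -5: algebraic multiplicity = 3, geometric multiplicity = 2

Determining the block sizes for each eigenvalue:
  λ = -5: 2 blocks summing to 3 forces exactly one block of size 2 and the rest size 1 → block sizes [2, 1]

Assembling the blocks gives a Jordan form
J =
  [-5,  1,  0]
  [ 0, -5,  0]
  [ 0,  0, -5]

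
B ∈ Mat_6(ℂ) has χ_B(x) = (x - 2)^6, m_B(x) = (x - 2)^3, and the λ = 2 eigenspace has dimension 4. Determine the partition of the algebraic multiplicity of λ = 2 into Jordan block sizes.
Block sizes for λ = 2: [3, 1, 1, 1]

Step 1 — from the characteristic polynomial, algebraic multiplicity of λ = 2 is 6. From dim ker(B − (2)·I) = 4, there are exactly 4 Jordan blocks for λ = 2.
Step 2 — from the minimal polynomial, the factor (x − 2)^3 tells us the largest block for λ = 2 has size 3.
Step 3 — with total size 6, 4 blocks, and largest block 3, the block sizes (in nonincreasing order) are [3, 1, 1, 1].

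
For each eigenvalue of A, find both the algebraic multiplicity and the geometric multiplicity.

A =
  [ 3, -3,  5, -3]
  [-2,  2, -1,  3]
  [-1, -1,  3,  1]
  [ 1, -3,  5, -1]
λ = 1: alg = 1, geom = 1; λ = 2: alg = 3, geom = 2

Step 1 — factor the characteristic polynomial to read off the algebraic multiplicities:
  χ_A(x) = (x - 2)^3*(x - 1)

Step 2 — compute geometric multiplicities via the rank-nullity identity g(λ) = n − rank(A − λI):
  rank(A − (1)·I) = 3, so dim ker(A − (1)·I) = n − 3 = 1
  rank(A − (2)·I) = 2, so dim ker(A − (2)·I) = n − 2 = 2

Summary:
  λ = 1: algebraic multiplicity = 1, geometric multiplicity = 1
  λ = 2: algebraic multiplicity = 3, geometric multiplicity = 2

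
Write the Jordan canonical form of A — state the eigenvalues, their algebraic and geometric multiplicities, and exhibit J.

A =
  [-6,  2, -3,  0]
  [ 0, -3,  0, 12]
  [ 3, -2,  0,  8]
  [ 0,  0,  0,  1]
J_2(-3) ⊕ J_1(-3) ⊕ J_1(1)

The characteristic polynomial is
  det(x·I − A) = x^4 + 8*x^3 + 18*x^2 - 27 = (x - 1)*(x + 3)^3

Eigenvalues and multiplicities (the geometric multiplicity of λ is n − rank(A − λI), which equals the number of Jordan blocks for λ):
  λ = -3: algebraic multiplicity = 3, geometric multiplicity = 2
  λ = 1: algebraic multiplicity = 1, geometric multiplicity = 1

Determining the block sizes for each eigenvalue:
  λ = -3: 2 blocks summing to 3 forces exactly one block of size 2 and the rest size 1 → block sizes [2, 1]
  λ = 1: one block (gm = 1), so the single block has size am = 1 → block sizes [1]

Assembling the blocks gives a Jordan form
J =
  [-3,  1,  0, 0]
  [ 0, -3,  0, 0]
  [ 0,  0, -3, 0]
  [ 0,  0,  0, 1]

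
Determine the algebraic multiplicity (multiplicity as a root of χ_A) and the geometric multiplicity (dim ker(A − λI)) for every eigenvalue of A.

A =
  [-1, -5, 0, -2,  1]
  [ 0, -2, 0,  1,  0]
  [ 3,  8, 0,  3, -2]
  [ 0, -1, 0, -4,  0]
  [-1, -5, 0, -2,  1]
λ = -3: alg = 2, geom = 1; λ = 0: alg = 3, geom = 1

Step 1 — factor the characteristic polynomial to read off the algebraic multiplicities:
  χ_A(x) = x^3*(x + 3)^2

Step 2 — compute geometric multiplicities via the rank-nullity identity g(λ) = n − rank(A − λI):
  rank(A − (-3)·I) = 4, so dim ker(A − (-3)·I) = n − 4 = 1
  rank(A − (0)·I) = 4, so dim ker(A − (0)·I) = n − 4 = 1

Summary:
  λ = -3: algebraic multiplicity = 2, geometric multiplicity = 1
  λ = 0: algebraic multiplicity = 3, geometric multiplicity = 1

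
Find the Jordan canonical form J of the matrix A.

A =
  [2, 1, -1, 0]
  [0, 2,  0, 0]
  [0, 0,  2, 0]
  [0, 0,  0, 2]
J_2(2) ⊕ J_1(2) ⊕ J_1(2)

The characteristic polynomial is
  det(x·I − A) = x^4 - 8*x^3 + 24*x^2 - 32*x + 16 = (x - 2)^4

Eigenvalues and multiplicities (the geometric multiplicity of λ is n − rank(A − λI), which equals the number of Jordan blocks for λ):
  λ = 2: algebraic multiplicity = 4, geometric multiplicity = 3

Determining the block sizes for each eigenvalue:
  λ = 2: 3 blocks summing to 4 forces exactly one block of size 2 and the rest size 1 → block sizes [2, 1, 1]

Assembling the blocks gives a Jordan form
J =
  [2, 1, 0, 0]
  [0, 2, 0, 0]
  [0, 0, 2, 0]
  [0, 0, 0, 2]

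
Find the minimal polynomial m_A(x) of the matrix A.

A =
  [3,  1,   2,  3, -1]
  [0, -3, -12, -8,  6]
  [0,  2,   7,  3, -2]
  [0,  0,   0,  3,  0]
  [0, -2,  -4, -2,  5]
x^2 - 6*x + 9

The characteristic polynomial is χ_A(x) = (x - 3)^5, so the eigenvalues are known. The minimal polynomial is
  m_A(x) = Π_λ (x − λ)^{k_λ}
where k_λ is the size of the *largest* Jordan block for λ (equivalently, the smallest k with (A − λI)^k v = 0 for every generalised eigenvector v of λ).

  λ = 3: largest Jordan block has size 2, contributing (x − 3)^2

So m_A(x) = (x - 3)^2 = x^2 - 6*x + 9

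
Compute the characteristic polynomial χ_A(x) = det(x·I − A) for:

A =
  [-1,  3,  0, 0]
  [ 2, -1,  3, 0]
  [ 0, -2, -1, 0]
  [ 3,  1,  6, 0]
x^4 + 3*x^3 + 3*x^2 + x

Expanding det(x·I − A) (e.g. by cofactor expansion or by noting that A is similar to its Jordan form J, which has the same characteristic polynomial as A) gives
  χ_A(x) = x^4 + 3*x^3 + 3*x^2 + x
which factors as x*(x + 1)^3. The eigenvalues (with algebraic multiplicities) are λ = -1 with multiplicity 3, λ = 0 with multiplicity 1.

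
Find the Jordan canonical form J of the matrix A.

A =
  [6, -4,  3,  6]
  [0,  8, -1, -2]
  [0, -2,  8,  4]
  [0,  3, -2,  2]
J_3(6) ⊕ J_1(6)

The characteristic polynomial is
  det(x·I − A) = x^4 - 24*x^3 + 216*x^2 - 864*x + 1296 = (x - 6)^4

Eigenvalues and multiplicities (the geometric multiplicity of λ is n − rank(A − λI), which equals the number of Jordan blocks for λ):
  λ = 6: algebraic multiplicity = 4, geometric multiplicity = 2

Determining the block sizes for each eigenvalue:
  λ = 6: with am = 4 and gm = 2, the partition is not yet determined (e.g. several partitions of 4 into 2 parts exist). Let N = A − (6)·I. Computing rank(N^1) = 2, rank(N^2) = 1, rank(N^3) = 0; the number of blocks of size ≥ j is rank(N^{j−1}) − rank(N^j), giving [2, 1, 1]. So we have 1 block(s) of size 3, 1 block(s) of size 1 → block sizes [3, 1]

Assembling the blocks gives a Jordan form
J =
  [6, 1, 0, 0]
  [0, 6, 1, 0]
  [0, 0, 6, 0]
  [0, 0, 0, 6]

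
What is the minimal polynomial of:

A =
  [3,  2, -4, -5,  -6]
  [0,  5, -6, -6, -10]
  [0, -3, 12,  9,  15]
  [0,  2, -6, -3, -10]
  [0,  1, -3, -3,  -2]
x^2 - 6*x + 9

The characteristic polynomial is χ_A(x) = (x - 3)^5, so the eigenvalues are known. The minimal polynomial is
  m_A(x) = Π_λ (x − λ)^{k_λ}
where k_λ is the size of the *largest* Jordan block for λ (equivalently, the smallest k with (A − λI)^k v = 0 for every generalised eigenvector v of λ).

  λ = 3: largest Jordan block has size 2, contributing (x − 3)^2

So m_A(x) = (x - 3)^2 = x^2 - 6*x + 9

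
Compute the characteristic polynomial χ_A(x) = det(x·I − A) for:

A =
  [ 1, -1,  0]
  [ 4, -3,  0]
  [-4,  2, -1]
x^3 + 3*x^2 + 3*x + 1

Expanding det(x·I − A) (e.g. by cofactor expansion or by noting that A is similar to its Jordan form J, which has the same characteristic polynomial as A) gives
  χ_A(x) = x^3 + 3*x^2 + 3*x + 1
which factors as (x + 1)^3. The eigenvalues (with algebraic multiplicities) are λ = -1 with multiplicity 3.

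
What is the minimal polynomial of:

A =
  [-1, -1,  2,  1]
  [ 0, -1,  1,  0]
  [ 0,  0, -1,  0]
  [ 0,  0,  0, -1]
x^3 + 3*x^2 + 3*x + 1

The characteristic polynomial is χ_A(x) = (x + 1)^4, so the eigenvalues are known. The minimal polynomial is
  m_A(x) = Π_λ (x − λ)^{k_λ}
where k_λ is the size of the *largest* Jordan block for λ (equivalently, the smallest k with (A − λI)^k v = 0 for every generalised eigenvector v of λ).

  λ = -1: largest Jordan block has size 3, contributing (x + 1)^3

So m_A(x) = (x + 1)^3 = x^3 + 3*x^2 + 3*x + 1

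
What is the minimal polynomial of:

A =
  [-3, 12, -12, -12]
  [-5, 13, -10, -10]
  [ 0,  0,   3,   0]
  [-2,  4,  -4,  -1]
x^2 - 6*x + 9

The characteristic polynomial is χ_A(x) = (x - 3)^4, so the eigenvalues are known. The minimal polynomial is
  m_A(x) = Π_λ (x − λ)^{k_λ}
where k_λ is the size of the *largest* Jordan block for λ (equivalently, the smallest k with (A − λI)^k v = 0 for every generalised eigenvector v of λ).

  λ = 3: largest Jordan block has size 2, contributing (x − 3)^2

So m_A(x) = (x - 3)^2 = x^2 - 6*x + 9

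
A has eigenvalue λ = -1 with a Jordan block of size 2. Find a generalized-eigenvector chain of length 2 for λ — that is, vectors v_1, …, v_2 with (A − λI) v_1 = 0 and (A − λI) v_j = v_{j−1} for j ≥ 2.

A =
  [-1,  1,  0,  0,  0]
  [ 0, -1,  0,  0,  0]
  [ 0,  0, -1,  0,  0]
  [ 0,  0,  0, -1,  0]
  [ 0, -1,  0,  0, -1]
A Jordan chain for λ = -1 of length 2:
v_1 = (1, 0, 0, 0, -1)ᵀ
v_2 = (0, 1, 0, 0, 0)ᵀ

Let N = A − (-1)·I. We want v_2 with N^2 v_2 = 0 but N^1 v_2 ≠ 0; then v_{j-1} := N · v_j for j = 2, …, 2.

Pick v_2 = (0, 1, 0, 0, 0)ᵀ.
Then v_1 = N · v_2 = (1, 0, 0, 0, -1)ᵀ.

Sanity check: (A − (-1)·I) v_1 = (0, 0, 0, 0, 0)ᵀ = 0. ✓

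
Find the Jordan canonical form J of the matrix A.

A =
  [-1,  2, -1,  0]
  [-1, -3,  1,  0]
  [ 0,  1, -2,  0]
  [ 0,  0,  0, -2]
J_3(-2) ⊕ J_1(-2)

The characteristic polynomial is
  det(x·I − A) = x^4 + 8*x^3 + 24*x^2 + 32*x + 16 = (x + 2)^4

Eigenvalues and multiplicities (the geometric multiplicity of λ is n − rank(A − λI), which equals the number of Jordan blocks for λ):
  λ = -2: algebraic multiplicity = 4, geometric multiplicity = 2

Determining the block sizes for each eigenvalue:
  λ = -2: with am = 4 and gm = 2, the partition is not yet determined (e.g. several partitions of 4 into 2 parts exist). Let N = A − (-2)·I. Computing rank(N^1) = 2, rank(N^2) = 1, rank(N^3) = 0; the number of blocks of size ≥ j is rank(N^{j−1}) − rank(N^j), giving [2, 1, 1]. So we have 1 block(s) of size 3, 1 block(s) of size 1 → block sizes [3, 1]

Assembling the blocks gives a Jordan form
J =
  [-2,  1,  0,  0]
  [ 0, -2,  1,  0]
  [ 0,  0, -2,  0]
  [ 0,  0,  0, -2]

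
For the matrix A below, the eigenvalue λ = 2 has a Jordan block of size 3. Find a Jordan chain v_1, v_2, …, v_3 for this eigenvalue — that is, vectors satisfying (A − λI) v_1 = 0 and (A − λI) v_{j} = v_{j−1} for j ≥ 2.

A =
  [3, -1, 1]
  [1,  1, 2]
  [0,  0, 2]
A Jordan chain for λ = 2 of length 3:
v_1 = (-1, -1, 0)ᵀ
v_2 = (1, 2, 0)ᵀ
v_3 = (0, 0, 1)ᵀ

Let N = A − (2)·I. We want v_3 with N^3 v_3 = 0 but N^2 v_3 ≠ 0; then v_{j-1} := N · v_j for j = 3, …, 2.

Pick v_3 = (0, 0, 1)ᵀ.
Then v_2 = N · v_3 = (1, 2, 0)ᵀ.
Then v_1 = N · v_2 = (-1, -1, 0)ᵀ.

Sanity check: (A − (2)·I) v_1 = (0, 0, 0)ᵀ = 0. ✓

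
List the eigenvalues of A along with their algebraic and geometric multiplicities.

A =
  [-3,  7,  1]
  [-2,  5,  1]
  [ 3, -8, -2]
λ = 0: alg = 3, geom = 1

Step 1 — factor the characteristic polynomial to read off the algebraic multiplicities:
  χ_A(x) = x^3

Step 2 — compute geometric multiplicities via the rank-nullity identity g(λ) = n − rank(A − λI):
  rank(A − (0)·I) = 2, so dim ker(A − (0)·I) = n − 2 = 1

Summary:
  λ = 0: algebraic multiplicity = 3, geometric multiplicity = 1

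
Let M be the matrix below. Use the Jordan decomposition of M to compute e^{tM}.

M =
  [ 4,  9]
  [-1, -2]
e^{tM} =
  [3*t*exp(t) + exp(t), 9*t*exp(t)]
  [-t*exp(t), -3*t*exp(t) + exp(t)]

Strategy: write M = P · J · P⁻¹ where J is a Jordan canonical form, so e^{tM} = P · e^{tJ} · P⁻¹, and e^{tJ} can be computed block-by-block.

M has Jordan form
J =
  [1, 1]
  [0, 1]
(up to reordering of blocks).

Per-block formulas:
  For a 2×2 Jordan block J_2(1): exp(t · J_2(1)) = e^(1t)·(I + t·N), where N is the 2×2 nilpotent shift.

After assembling e^{tJ} and conjugating by P, we get:

e^{tM} =
  [3*t*exp(t) + exp(t), 9*t*exp(t)]
  [-t*exp(t), -3*t*exp(t) + exp(t)]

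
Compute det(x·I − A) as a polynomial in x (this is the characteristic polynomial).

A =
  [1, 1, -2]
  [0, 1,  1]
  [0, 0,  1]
x^3 - 3*x^2 + 3*x - 1

Expanding det(x·I − A) (e.g. by cofactor expansion or by noting that A is similar to its Jordan form J, which has the same characteristic polynomial as A) gives
  χ_A(x) = x^3 - 3*x^2 + 3*x - 1
which factors as (x - 1)^3. The eigenvalues (with algebraic multiplicities) are λ = 1 with multiplicity 3.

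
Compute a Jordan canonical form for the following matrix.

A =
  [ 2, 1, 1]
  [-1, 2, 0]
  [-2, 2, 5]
J_3(3)

The characteristic polynomial is
  det(x·I − A) = x^3 - 9*x^2 + 27*x - 27 = (x - 3)^3

Eigenvalues and multiplicities (the geometric multiplicity of λ is n − rank(A − λI), which equals the number of Jordan blocks for λ):
  λ = 3: algebraic multiplicity = 3, geometric multiplicity = 1

Determining the block sizes for each eigenvalue:
  λ = 3: one block (gm = 1), so the single block has size am = 3 → block sizes [3]

Assembling the blocks gives a Jordan form
J =
  [3, 1, 0]
  [0, 3, 1]
  [0, 0, 3]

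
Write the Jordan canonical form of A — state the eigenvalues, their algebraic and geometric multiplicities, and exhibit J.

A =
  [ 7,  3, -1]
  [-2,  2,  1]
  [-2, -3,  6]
J_2(5) ⊕ J_1(5)

The characteristic polynomial is
  det(x·I − A) = x^3 - 15*x^2 + 75*x - 125 = (x - 5)^3

Eigenvalues and multiplicities (the geometric multiplicity of λ is n − rank(A − λI), which equals the number of Jordan blocks for λ):
  λ = 5: algebraic multiplicity = 3, geometric multiplicity = 2

Determining the block sizes for each eigenvalue:
  λ = 5: 2 blocks summing to 3 forces exactly one block of size 2 and the rest size 1 → block sizes [2, 1]

Assembling the blocks gives a Jordan form
J =
  [5, 1, 0]
  [0, 5, 0]
  [0, 0, 5]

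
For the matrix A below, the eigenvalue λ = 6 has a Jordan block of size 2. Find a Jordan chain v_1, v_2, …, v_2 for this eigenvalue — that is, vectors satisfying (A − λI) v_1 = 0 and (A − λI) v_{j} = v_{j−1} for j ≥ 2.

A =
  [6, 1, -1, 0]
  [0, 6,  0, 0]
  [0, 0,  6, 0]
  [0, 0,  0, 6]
A Jordan chain for λ = 6 of length 2:
v_1 = (1, 0, 0, 0)ᵀ
v_2 = (0, 1, 0, 0)ᵀ

Let N = A − (6)·I. We want v_2 with N^2 v_2 = 0 but N^1 v_2 ≠ 0; then v_{j-1} := N · v_j for j = 2, …, 2.

Pick v_2 = (0, 1, 0, 0)ᵀ.
Then v_1 = N · v_2 = (1, 0, 0, 0)ᵀ.

Sanity check: (A − (6)·I) v_1 = (0, 0, 0, 0)ᵀ = 0. ✓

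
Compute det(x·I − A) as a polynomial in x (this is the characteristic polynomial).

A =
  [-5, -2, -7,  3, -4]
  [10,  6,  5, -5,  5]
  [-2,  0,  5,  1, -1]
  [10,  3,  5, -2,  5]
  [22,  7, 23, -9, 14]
x^5 - 18*x^4 + 126*x^3 - 432*x^2 + 729*x - 486

Expanding det(x·I − A) (e.g. by cofactor expansion or by noting that A is similar to its Jordan form J, which has the same characteristic polynomial as A) gives
  χ_A(x) = x^5 - 18*x^4 + 126*x^3 - 432*x^2 + 729*x - 486
which factors as (x - 6)*(x - 3)^4. The eigenvalues (with algebraic multiplicities) are λ = 3 with multiplicity 4, λ = 6 with multiplicity 1.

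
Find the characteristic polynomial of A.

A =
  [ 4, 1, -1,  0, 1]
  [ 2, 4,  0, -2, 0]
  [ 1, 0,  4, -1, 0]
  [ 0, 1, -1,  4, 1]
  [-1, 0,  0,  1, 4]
x^5 - 20*x^4 + 160*x^3 - 640*x^2 + 1280*x - 1024

Expanding det(x·I − A) (e.g. by cofactor expansion or by noting that A is similar to its Jordan form J, which has the same characteristic polynomial as A) gives
  χ_A(x) = x^5 - 20*x^4 + 160*x^3 - 640*x^2 + 1280*x - 1024
which factors as (x - 4)^5. The eigenvalues (with algebraic multiplicities) are λ = 4 with multiplicity 5.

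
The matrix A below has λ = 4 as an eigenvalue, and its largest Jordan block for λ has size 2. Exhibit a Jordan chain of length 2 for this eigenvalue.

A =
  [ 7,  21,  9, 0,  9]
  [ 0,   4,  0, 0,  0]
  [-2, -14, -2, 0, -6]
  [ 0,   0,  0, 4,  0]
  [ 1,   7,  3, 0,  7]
A Jordan chain for λ = 4 of length 2:
v_1 = (3, 0, -2, 0, 1)ᵀ
v_2 = (1, 0, 0, 0, 0)ᵀ

Let N = A − (4)·I. We want v_2 with N^2 v_2 = 0 but N^1 v_2 ≠ 0; then v_{j-1} := N · v_j for j = 2, …, 2.

Pick v_2 = (1, 0, 0, 0, 0)ᵀ.
Then v_1 = N · v_2 = (3, 0, -2, 0, 1)ᵀ.

Sanity check: (A − (4)·I) v_1 = (0, 0, 0, 0, 0)ᵀ = 0. ✓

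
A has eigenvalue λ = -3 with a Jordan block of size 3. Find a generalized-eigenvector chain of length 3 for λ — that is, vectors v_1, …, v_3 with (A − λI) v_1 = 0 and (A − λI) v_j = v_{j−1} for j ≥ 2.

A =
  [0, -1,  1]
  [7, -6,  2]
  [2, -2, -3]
A Jordan chain for λ = -3 of length 3:
v_1 = (4, 4, -8)ᵀ
v_2 = (3, 7, 2)ᵀ
v_3 = (1, 0, 0)ᵀ

Let N = A − (-3)·I. We want v_3 with N^3 v_3 = 0 but N^2 v_3 ≠ 0; then v_{j-1} := N · v_j for j = 3, …, 2.

Pick v_3 = (1, 0, 0)ᵀ.
Then v_2 = N · v_3 = (3, 7, 2)ᵀ.
Then v_1 = N · v_2 = (4, 4, -8)ᵀ.

Sanity check: (A − (-3)·I) v_1 = (0, 0, 0)ᵀ = 0. ✓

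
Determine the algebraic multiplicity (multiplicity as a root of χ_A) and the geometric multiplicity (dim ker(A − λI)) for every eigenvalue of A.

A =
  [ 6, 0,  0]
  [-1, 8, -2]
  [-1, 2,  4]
λ = 6: alg = 3, geom = 2

Step 1 — factor the characteristic polynomial to read off the algebraic multiplicities:
  χ_A(x) = (x - 6)^3

Step 2 — compute geometric multiplicities via the rank-nullity identity g(λ) = n − rank(A − λI):
  rank(A − (6)·I) = 1, so dim ker(A − (6)·I) = n − 1 = 2

Summary:
  λ = 6: algebraic multiplicity = 3, geometric multiplicity = 2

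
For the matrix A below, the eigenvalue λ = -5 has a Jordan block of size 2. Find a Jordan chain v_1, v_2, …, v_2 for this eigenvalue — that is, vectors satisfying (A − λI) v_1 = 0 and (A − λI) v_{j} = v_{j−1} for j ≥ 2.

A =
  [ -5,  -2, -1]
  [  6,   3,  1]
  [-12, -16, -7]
A Jordan chain for λ = -5 of length 2:
v_1 = (2, -2, 4)ᵀ
v_2 = (1, -1, 0)ᵀ

Let N = A − (-5)·I. We want v_2 with N^2 v_2 = 0 but N^1 v_2 ≠ 0; then v_{j-1} := N · v_j for j = 2, …, 2.

Pick v_2 = (1, -1, 0)ᵀ.
Then v_1 = N · v_2 = (2, -2, 4)ᵀ.

Sanity check: (A − (-5)·I) v_1 = (0, 0, 0)ᵀ = 0. ✓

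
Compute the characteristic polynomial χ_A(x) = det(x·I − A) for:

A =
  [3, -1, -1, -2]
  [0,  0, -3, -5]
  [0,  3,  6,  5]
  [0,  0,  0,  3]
x^4 - 12*x^3 + 54*x^2 - 108*x + 81

Expanding det(x·I − A) (e.g. by cofactor expansion or by noting that A is similar to its Jordan form J, which has the same characteristic polynomial as A) gives
  χ_A(x) = x^4 - 12*x^3 + 54*x^2 - 108*x + 81
which factors as (x - 3)^4. The eigenvalues (with algebraic multiplicities) are λ = 3 with multiplicity 4.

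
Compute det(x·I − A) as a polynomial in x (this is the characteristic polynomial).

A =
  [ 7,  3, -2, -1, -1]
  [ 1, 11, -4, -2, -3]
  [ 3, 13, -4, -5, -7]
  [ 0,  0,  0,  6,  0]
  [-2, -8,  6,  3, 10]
x^5 - 30*x^4 + 360*x^3 - 2160*x^2 + 6480*x - 7776

Expanding det(x·I − A) (e.g. by cofactor expansion or by noting that A is similar to its Jordan form J, which has the same characteristic polynomial as A) gives
  χ_A(x) = x^5 - 30*x^4 + 360*x^3 - 2160*x^2 + 6480*x - 7776
which factors as (x - 6)^5. The eigenvalues (with algebraic multiplicities) are λ = 6 with multiplicity 5.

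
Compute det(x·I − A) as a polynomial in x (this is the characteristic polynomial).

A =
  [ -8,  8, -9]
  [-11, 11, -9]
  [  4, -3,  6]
x^3 - 9*x^2 + 27*x - 27

Expanding det(x·I − A) (e.g. by cofactor expansion or by noting that A is similar to its Jordan form J, which has the same characteristic polynomial as A) gives
  χ_A(x) = x^3 - 9*x^2 + 27*x - 27
which factors as (x - 3)^3. The eigenvalues (with algebraic multiplicities) are λ = 3 with multiplicity 3.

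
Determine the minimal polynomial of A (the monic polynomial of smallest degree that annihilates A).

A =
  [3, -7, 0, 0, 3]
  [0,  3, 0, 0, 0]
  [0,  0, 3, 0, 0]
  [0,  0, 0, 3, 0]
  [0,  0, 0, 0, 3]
x^2 - 6*x + 9

The characteristic polynomial is χ_A(x) = (x - 3)^5, so the eigenvalues are known. The minimal polynomial is
  m_A(x) = Π_λ (x − λ)^{k_λ}
where k_λ is the size of the *largest* Jordan block for λ (equivalently, the smallest k with (A − λI)^k v = 0 for every generalised eigenvector v of λ).

  λ = 3: largest Jordan block has size 2, contributing (x − 3)^2

So m_A(x) = (x - 3)^2 = x^2 - 6*x + 9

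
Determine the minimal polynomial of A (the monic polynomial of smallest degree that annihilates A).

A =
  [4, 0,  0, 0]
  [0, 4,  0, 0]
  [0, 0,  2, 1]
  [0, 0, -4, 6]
x^2 - 8*x + 16

The characteristic polynomial is χ_A(x) = (x - 4)^4, so the eigenvalues are known. The minimal polynomial is
  m_A(x) = Π_λ (x − λ)^{k_λ}
where k_λ is the size of the *largest* Jordan block for λ (equivalently, the smallest k with (A − λI)^k v = 0 for every generalised eigenvector v of λ).

  λ = 4: largest Jordan block has size 2, contributing (x − 4)^2

So m_A(x) = (x - 4)^2 = x^2 - 8*x + 16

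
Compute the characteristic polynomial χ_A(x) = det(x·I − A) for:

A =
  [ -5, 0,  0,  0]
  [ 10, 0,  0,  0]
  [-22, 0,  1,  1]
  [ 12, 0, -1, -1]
x^4 + 5*x^3

Expanding det(x·I − A) (e.g. by cofactor expansion or by noting that A is similar to its Jordan form J, which has the same characteristic polynomial as A) gives
  χ_A(x) = x^4 + 5*x^3
which factors as x^3*(x + 5). The eigenvalues (with algebraic multiplicities) are λ = -5 with multiplicity 1, λ = 0 with multiplicity 3.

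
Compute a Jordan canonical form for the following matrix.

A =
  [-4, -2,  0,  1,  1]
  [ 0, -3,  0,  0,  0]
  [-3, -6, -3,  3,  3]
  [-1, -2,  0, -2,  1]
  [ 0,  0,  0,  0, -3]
J_2(-3) ⊕ J_1(-3) ⊕ J_1(-3) ⊕ J_1(-3)

The characteristic polynomial is
  det(x·I − A) = x^5 + 15*x^4 + 90*x^3 + 270*x^2 + 405*x + 243 = (x + 3)^5

Eigenvalues and multiplicities (the geometric multiplicity of λ is n − rank(A − λI), which equals the number of Jordan blocks for λ):
  λ = -3: algebraic multiplicity = 5, geometric multiplicity = 4

Determining the block sizes for each eigenvalue:
  λ = -3: 4 blocks summing to 5 forces exactly one block of size 2 and the rest size 1 → block sizes [2, 1, 1, 1]

Assembling the blocks gives a Jordan form
J =
  [-3,  1,  0,  0,  0]
  [ 0, -3,  0,  0,  0]
  [ 0,  0, -3,  0,  0]
  [ 0,  0,  0, -3,  0]
  [ 0,  0,  0,  0, -3]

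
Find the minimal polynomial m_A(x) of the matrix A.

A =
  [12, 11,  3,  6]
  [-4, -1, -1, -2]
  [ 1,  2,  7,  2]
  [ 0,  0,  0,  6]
x^3 - 18*x^2 + 108*x - 216

The characteristic polynomial is χ_A(x) = (x - 6)^4, so the eigenvalues are known. The minimal polynomial is
  m_A(x) = Π_λ (x − λ)^{k_λ}
where k_λ is the size of the *largest* Jordan block for λ (equivalently, the smallest k with (A − λI)^k v = 0 for every generalised eigenvector v of λ).

  λ = 6: largest Jordan block has size 3, contributing (x − 6)^3

So m_A(x) = (x - 6)^3 = x^3 - 18*x^2 + 108*x - 216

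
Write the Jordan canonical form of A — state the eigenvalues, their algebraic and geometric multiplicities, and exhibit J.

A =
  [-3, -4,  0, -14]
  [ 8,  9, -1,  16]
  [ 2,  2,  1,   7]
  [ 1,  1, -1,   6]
J_1(1) ⊕ J_3(4)

The characteristic polynomial is
  det(x·I − A) = x^4 - 13*x^3 + 60*x^2 - 112*x + 64 = (x - 4)^3*(x - 1)

Eigenvalues and multiplicities (the geometric multiplicity of λ is n − rank(A − λI), which equals the number of Jordan blocks for λ):
  λ = 1: algebraic multiplicity = 1, geometric multiplicity = 1
  λ = 4: algebraic multiplicity = 3, geometric multiplicity = 1

Determining the block sizes for each eigenvalue:
  λ = 1: one block (gm = 1), so the single block has size am = 1 → block sizes [1]
  λ = 4: one block (gm = 1), so the single block has size am = 3 → block sizes [3]

Assembling the blocks gives a Jordan form
J =
  [1, 0, 0, 0]
  [0, 4, 1, 0]
  [0, 0, 4, 1]
  [0, 0, 0, 4]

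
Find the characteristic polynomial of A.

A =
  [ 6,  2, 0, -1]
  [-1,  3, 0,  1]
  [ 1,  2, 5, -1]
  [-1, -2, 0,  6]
x^4 - 20*x^3 + 150*x^2 - 500*x + 625

Expanding det(x·I − A) (e.g. by cofactor expansion or by noting that A is similar to its Jordan form J, which has the same characteristic polynomial as A) gives
  χ_A(x) = x^4 - 20*x^3 + 150*x^2 - 500*x + 625
which factors as (x - 5)^4. The eigenvalues (with algebraic multiplicities) are λ = 5 with multiplicity 4.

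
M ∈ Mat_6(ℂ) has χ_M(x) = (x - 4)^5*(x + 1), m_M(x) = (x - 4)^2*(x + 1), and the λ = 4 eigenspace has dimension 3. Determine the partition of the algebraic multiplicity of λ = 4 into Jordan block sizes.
Block sizes for λ = 4: [2, 2, 1]

Step 1 — from the characteristic polynomial, algebraic multiplicity of λ = 4 is 5. From dim ker(M − (4)·I) = 3, there are exactly 3 Jordan blocks for λ = 4.
Step 2 — from the minimal polynomial, the factor (x − 4)^2 tells us the largest block for λ = 4 has size 2.
Step 3 — with total size 5, 3 blocks, and largest block 2, the block sizes (in nonincreasing order) are [2, 2, 1].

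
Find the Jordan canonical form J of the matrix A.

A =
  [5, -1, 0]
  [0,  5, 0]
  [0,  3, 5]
J_2(5) ⊕ J_1(5)

The characteristic polynomial is
  det(x·I − A) = x^3 - 15*x^2 + 75*x - 125 = (x - 5)^3

Eigenvalues and multiplicities (the geometric multiplicity of λ is n − rank(A − λI), which equals the number of Jordan blocks for λ):
  λ = 5: algebraic multiplicity = 3, geometric multiplicity = 2

Determining the block sizes for each eigenvalue:
  λ = 5: 2 blocks summing to 3 forces exactly one block of size 2 and the rest size 1 → block sizes [2, 1]

Assembling the blocks gives a Jordan form
J =
  [5, 1, 0]
  [0, 5, 0]
  [0, 0, 5]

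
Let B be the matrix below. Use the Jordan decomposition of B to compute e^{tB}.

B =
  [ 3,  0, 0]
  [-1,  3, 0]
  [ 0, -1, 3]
e^{tB} =
  [exp(3*t), 0, 0]
  [-t*exp(3*t), exp(3*t), 0]
  [t^2*exp(3*t)/2, -t*exp(3*t), exp(3*t)]

Strategy: write B = P · J · P⁻¹ where J is a Jordan canonical form, so e^{tB} = P · e^{tJ} · P⁻¹, and e^{tJ} can be computed block-by-block.

B has Jordan form
J =
  [3, 1, 0]
  [0, 3, 1]
  [0, 0, 3]
(up to reordering of blocks).

Per-block formulas:
  For a 3×3 Jordan block J_3(3): exp(t · J_3(3)) = e^(3t)·(I + t·N + (t^2/2)·N^2), where N is the 3×3 nilpotent shift.

After assembling e^{tJ} and conjugating by P, we get:

e^{tB} =
  [exp(3*t), 0, 0]
  [-t*exp(3*t), exp(3*t), 0]
  [t^2*exp(3*t)/2, -t*exp(3*t), exp(3*t)]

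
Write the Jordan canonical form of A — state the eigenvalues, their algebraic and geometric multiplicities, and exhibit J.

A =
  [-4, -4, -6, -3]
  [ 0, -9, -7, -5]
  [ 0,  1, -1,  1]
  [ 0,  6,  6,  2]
J_2(-4) ⊕ J_2(-2)

The characteristic polynomial is
  det(x·I − A) = x^4 + 12*x^3 + 52*x^2 + 96*x + 64 = (x + 2)^2*(x + 4)^2

Eigenvalues and multiplicities (the geometric multiplicity of λ is n − rank(A − λI), which equals the number of Jordan blocks for λ):
  λ = -4: algebraic multiplicity = 2, geometric multiplicity = 1
  λ = -2: algebraic multiplicity = 2, geometric multiplicity = 1

Determining the block sizes for each eigenvalue:
  λ = -4: one block (gm = 1), so the single block has size am = 2 → block sizes [2]
  λ = -2: one block (gm = 1), so the single block has size am = 2 → block sizes [2]

Assembling the blocks gives a Jordan form
J =
  [-4,  1,  0,  0]
  [ 0, -4,  0,  0]
  [ 0,  0, -2,  1]
  [ 0,  0,  0, -2]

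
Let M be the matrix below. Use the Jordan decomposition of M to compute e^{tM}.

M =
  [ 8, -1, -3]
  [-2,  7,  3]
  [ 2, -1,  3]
e^{tM} =
  [2*t*exp(6*t) + exp(6*t), -t*exp(6*t), -3*t*exp(6*t)]
  [-2*t*exp(6*t), t*exp(6*t) + exp(6*t), 3*t*exp(6*t)]
  [2*t*exp(6*t), -t*exp(6*t), -3*t*exp(6*t) + exp(6*t)]

Strategy: write M = P · J · P⁻¹ where J is a Jordan canonical form, so e^{tM} = P · e^{tJ} · P⁻¹, and e^{tJ} can be computed block-by-block.

M has Jordan form
J =
  [6, 1, 0]
  [0, 6, 0]
  [0, 0, 6]
(up to reordering of blocks).

Per-block formulas:
  For a 1×1 block at λ = 6: exp(t · [6]) = [e^(6t)].
  For a 2×2 Jordan block J_2(6): exp(t · J_2(6)) = e^(6t)·(I + t·N), where N is the 2×2 nilpotent shift.

After assembling e^{tJ} and conjugating by P, we get:

e^{tM} =
  [2*t*exp(6*t) + exp(6*t), -t*exp(6*t), -3*t*exp(6*t)]
  [-2*t*exp(6*t), t*exp(6*t) + exp(6*t), 3*t*exp(6*t)]
  [2*t*exp(6*t), -t*exp(6*t), -3*t*exp(6*t) + exp(6*t)]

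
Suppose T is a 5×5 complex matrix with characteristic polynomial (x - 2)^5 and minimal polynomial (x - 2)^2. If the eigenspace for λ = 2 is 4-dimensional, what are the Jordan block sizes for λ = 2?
Block sizes for λ = 2: [2, 1, 1, 1]

Step 1 — from the characteristic polynomial, algebraic multiplicity of λ = 2 is 5. From dim ker(T − (2)·I) = 4, there are exactly 4 Jordan blocks for λ = 2.
Step 2 — from the minimal polynomial, the factor (x − 2)^2 tells us the largest block for λ = 2 has size 2.
Step 3 — with total size 5, 4 blocks, and largest block 2, the block sizes (in nonincreasing order) are [2, 1, 1, 1].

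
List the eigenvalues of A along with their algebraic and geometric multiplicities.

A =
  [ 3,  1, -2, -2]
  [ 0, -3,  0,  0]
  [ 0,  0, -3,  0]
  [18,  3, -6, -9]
λ = -3: alg = 4, geom = 3

Step 1 — factor the characteristic polynomial to read off the algebraic multiplicities:
  χ_A(x) = (x + 3)^4

Step 2 — compute geometric multiplicities via the rank-nullity identity g(λ) = n − rank(A − λI):
  rank(A − (-3)·I) = 1, so dim ker(A − (-3)·I) = n − 1 = 3

Summary:
  λ = -3: algebraic multiplicity = 4, geometric multiplicity = 3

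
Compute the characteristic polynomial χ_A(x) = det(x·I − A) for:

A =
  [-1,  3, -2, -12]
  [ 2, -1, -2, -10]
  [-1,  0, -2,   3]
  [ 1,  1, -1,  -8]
x^4 + 12*x^3 + 54*x^2 + 108*x + 81

Expanding det(x·I − A) (e.g. by cofactor expansion or by noting that A is similar to its Jordan form J, which has the same characteristic polynomial as A) gives
  χ_A(x) = x^4 + 12*x^3 + 54*x^2 + 108*x + 81
which factors as (x + 3)^4. The eigenvalues (with algebraic multiplicities) are λ = -3 with multiplicity 4.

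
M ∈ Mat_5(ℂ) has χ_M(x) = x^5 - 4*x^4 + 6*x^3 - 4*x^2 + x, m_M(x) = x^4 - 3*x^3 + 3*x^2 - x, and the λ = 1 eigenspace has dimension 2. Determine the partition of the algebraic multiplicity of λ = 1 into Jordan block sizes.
Block sizes for λ = 1: [3, 1]

Step 1 — from the characteristic polynomial, algebraic multiplicity of λ = 1 is 4. From dim ker(M − (1)·I) = 2, there are exactly 2 Jordan blocks for λ = 1.
Step 2 — from the minimal polynomial, the factor (x − 1)^3 tells us the largest block for λ = 1 has size 3.
Step 3 — with total size 4, 2 blocks, and largest block 3, the block sizes (in nonincreasing order) are [3, 1].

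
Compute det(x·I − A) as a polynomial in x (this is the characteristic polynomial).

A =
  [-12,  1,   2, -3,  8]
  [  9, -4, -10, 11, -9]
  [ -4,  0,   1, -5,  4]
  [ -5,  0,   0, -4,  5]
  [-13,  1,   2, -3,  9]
x^5 + 10*x^4 + 25*x^3 - 20*x^2 - 80*x + 64

Expanding det(x·I − A) (e.g. by cofactor expansion or by noting that A is similar to its Jordan form J, which has the same characteristic polynomial as A) gives
  χ_A(x) = x^5 + 10*x^4 + 25*x^3 - 20*x^2 - 80*x + 64
which factors as (x - 1)^2*(x + 4)^3. The eigenvalues (with algebraic multiplicities) are λ = -4 with multiplicity 3, λ = 1 with multiplicity 2.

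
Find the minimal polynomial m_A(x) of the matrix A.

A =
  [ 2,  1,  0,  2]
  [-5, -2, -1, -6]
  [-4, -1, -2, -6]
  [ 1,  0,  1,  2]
x^3

The characteristic polynomial is χ_A(x) = x^4, so the eigenvalues are known. The minimal polynomial is
  m_A(x) = Π_λ (x − λ)^{k_λ}
where k_λ is the size of the *largest* Jordan block for λ (equivalently, the smallest k with (A − λI)^k v = 0 for every generalised eigenvector v of λ).

  λ = 0: largest Jordan block has size 3, contributing (x − 0)^3

So m_A(x) = x^3 = x^3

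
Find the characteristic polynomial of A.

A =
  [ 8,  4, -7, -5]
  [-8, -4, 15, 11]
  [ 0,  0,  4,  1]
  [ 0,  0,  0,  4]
x^4 - 12*x^3 + 48*x^2 - 64*x

Expanding det(x·I − A) (e.g. by cofactor expansion or by noting that A is similar to its Jordan form J, which has the same characteristic polynomial as A) gives
  χ_A(x) = x^4 - 12*x^3 + 48*x^2 - 64*x
which factors as x*(x - 4)^3. The eigenvalues (with algebraic multiplicities) are λ = 0 with multiplicity 1, λ = 4 with multiplicity 3.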